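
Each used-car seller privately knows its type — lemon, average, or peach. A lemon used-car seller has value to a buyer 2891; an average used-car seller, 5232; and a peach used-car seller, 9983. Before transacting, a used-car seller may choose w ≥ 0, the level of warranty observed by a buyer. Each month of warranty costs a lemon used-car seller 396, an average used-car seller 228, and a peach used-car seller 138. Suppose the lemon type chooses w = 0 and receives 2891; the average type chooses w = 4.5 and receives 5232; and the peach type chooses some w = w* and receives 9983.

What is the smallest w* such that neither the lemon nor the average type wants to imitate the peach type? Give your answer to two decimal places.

Average type (on-path payoff 5232 − 228×4.5 = 4206) won't mimic when 4206 ≥ 9983 − 228·w*, i.e. w* ≥ 25.34.
Lemon type (on-path payoff 2891) won't mimic when 2891 ≥ 9983 − 396·w*, i.e. w* ≥ 17.91.
Both must hold, so w* = max(17.91, 25.34) = 25.34. The average type's constraint binds.

25.34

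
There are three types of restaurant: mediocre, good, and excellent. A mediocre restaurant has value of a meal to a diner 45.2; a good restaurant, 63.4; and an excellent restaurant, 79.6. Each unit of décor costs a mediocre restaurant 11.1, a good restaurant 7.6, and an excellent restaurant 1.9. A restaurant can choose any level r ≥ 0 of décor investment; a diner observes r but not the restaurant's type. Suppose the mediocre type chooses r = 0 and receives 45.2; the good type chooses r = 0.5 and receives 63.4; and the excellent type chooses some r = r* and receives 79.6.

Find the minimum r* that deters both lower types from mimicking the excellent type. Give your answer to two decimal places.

3.10

Mediocre type (on-path payoff 45.2) won't mimic when 45.2 ≥ 79.6 − 11.1·r*, i.e. r* ≥ 3.10.
Good type (on-path payoff 63.4 − 7.6×0.5 = 59.6) won't mimic when 59.6 ≥ 79.6 − 7.6·r*, i.e. r* ≥ 2.63.
Both must hold, so r* = max(3.10, 2.63) = 3.10. The mediocre type's constraint binds.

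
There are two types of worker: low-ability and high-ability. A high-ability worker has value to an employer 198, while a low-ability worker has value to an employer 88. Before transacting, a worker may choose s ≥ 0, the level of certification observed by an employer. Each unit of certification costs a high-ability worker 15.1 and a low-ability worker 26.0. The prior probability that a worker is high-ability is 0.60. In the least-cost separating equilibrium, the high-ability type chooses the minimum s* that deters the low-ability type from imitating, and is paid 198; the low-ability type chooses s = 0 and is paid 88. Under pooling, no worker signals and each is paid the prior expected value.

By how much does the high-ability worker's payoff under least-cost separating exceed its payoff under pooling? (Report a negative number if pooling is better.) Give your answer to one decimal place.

Least-cost separating signal: s* solves 88 = 198 − 26.0·s*, so s* = (198 − 88)/26.0 ≈ 4.2308.
High-ability type's separating payoff: 198 − 15.1 × s* = 198 − 15.1 × (198 − 88)/26.0 = 198 − 1661/26.0 ≈ 134.115.
Pooling payoff: 0.60 × 198 + 0.40 × 88 = 154.
Difference: 134.115 − 154 = -19.885, i.e. -19.9 to one decimal place.
The high-ability type would prefer the pooling outcome.

-19.9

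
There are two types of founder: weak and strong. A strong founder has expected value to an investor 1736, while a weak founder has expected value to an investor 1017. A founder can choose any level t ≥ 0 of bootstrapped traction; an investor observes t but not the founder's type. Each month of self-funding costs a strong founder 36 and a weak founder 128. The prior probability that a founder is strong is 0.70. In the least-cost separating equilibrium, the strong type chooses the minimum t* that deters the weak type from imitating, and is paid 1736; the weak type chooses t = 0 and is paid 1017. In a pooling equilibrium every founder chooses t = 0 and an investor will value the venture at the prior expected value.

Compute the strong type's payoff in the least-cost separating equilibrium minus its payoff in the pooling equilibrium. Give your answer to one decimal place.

13.5

Least-cost separating signal: t* solves 1017 = 1736 − 128·t*, so t* = (1736 − 1017)/128 ≈ 5.6172.
Strong type's separating payoff: 1736 − 36 × t* = 1736 − 36 × (1736 − 1017)/128 = 1736 − 25884/128 ≈ 1533.781.
Pooling payoff: 0.70 × 1736 + 0.30 × 1017 = 1520.3.
Difference: 1533.781 − 1520.3 = 13.481, i.e. 13.5 to one decimal place.
The strong type prefers to separate.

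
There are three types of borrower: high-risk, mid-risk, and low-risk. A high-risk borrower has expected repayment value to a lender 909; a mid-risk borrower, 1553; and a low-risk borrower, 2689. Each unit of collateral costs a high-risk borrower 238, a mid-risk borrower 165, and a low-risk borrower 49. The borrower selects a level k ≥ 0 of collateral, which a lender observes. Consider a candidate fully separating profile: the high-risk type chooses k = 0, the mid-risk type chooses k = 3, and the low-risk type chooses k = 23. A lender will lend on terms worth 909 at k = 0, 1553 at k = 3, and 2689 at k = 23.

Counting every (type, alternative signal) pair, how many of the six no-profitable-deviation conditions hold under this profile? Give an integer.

6

Low-risk (own payoff 2689 − 49×23 = 1562): to k=0 gives 909 → no gain ✓; to k=3 gives 1553 − 49×3 = 1406 → no gain ✓.
Mid-risk (own payoff 1553 − 165×3 = 1058): to k=0 gives 909 → no gain ✓; to k=23 gives 2689 − 165×23 = -1106 → no gain ✓.
High-risk (own payoff 909): to k=3 gives 1553 − 238×3 = 839 → no gain ✓; to k=23 gives 2689 − 238×23 = -2785 → no gain ✓.
6 of the 6 constraints hold; this profile is a separating equilibrium.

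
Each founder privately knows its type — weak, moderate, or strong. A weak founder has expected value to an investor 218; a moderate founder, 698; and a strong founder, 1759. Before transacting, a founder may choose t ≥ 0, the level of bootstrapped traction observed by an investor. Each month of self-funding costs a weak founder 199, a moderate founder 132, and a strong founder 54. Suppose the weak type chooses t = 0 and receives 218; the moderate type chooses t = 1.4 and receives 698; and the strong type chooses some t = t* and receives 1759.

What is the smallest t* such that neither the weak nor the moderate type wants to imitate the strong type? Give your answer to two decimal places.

9.44

Moderate type (on-path payoff 698 − 132×1.4 = 513.2) won't mimic when 513.2 ≥ 1759 − 132·t*, i.e. t* ≥ 9.44.
Weak type (on-path payoff 218) won't mimic when 218 ≥ 1759 − 199·t*, i.e. t* ≥ 7.74.
Both must hold, so t* = max(7.74, 9.44) = 9.44. The moderate type's constraint binds.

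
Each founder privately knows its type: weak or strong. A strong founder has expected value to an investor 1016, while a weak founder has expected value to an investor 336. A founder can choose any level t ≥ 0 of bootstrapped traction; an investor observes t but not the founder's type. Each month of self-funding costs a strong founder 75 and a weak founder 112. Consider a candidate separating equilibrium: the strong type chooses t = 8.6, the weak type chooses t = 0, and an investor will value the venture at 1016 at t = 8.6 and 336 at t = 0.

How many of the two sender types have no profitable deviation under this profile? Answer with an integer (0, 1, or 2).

Weak type: stay at 0 → 336; mimic → 1016 − 112 × 8.6 = 52.8. IC holds (336 ≥ 52.8).
Strong type: signal → 1016 − 75 × 8.6 = 371; deviate to 0 → 336. IC holds (371 ≥ 336).
2 of 2 constraints hold, so this is a separating equilibrium.

2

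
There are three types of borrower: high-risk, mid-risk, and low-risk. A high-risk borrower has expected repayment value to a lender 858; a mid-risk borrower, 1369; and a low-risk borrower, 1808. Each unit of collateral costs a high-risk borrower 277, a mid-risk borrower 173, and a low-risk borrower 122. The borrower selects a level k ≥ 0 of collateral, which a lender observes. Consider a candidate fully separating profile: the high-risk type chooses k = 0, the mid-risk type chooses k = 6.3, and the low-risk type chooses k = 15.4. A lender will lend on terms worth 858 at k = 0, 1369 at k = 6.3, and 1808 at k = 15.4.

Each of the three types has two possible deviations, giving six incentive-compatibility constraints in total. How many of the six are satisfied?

Mid-risk (own payoff 1369 − 173×6.3 = 279.1): to k=0 gives 858 → profitable ✗; to k=15.4 gives 1808 − 173×15.4 = -856.2 → no gain ✓.
High-risk (own payoff 858): to k=6.3 gives 1369 − 277×6.3 = -376.1 → no gain ✓; to k=15.4 gives 1808 − 277×15.4 = -2457.8 → no gain ✓.
Low-risk (own payoff 1808 − 122×15.4 = -70.8): to k=0 gives 858 → profitable ✗; to k=6.3 gives 1369 − 122×6.3 = 600.4 → profitable ✗.
3 of the 6 constraints hold; not an equilibrium.

3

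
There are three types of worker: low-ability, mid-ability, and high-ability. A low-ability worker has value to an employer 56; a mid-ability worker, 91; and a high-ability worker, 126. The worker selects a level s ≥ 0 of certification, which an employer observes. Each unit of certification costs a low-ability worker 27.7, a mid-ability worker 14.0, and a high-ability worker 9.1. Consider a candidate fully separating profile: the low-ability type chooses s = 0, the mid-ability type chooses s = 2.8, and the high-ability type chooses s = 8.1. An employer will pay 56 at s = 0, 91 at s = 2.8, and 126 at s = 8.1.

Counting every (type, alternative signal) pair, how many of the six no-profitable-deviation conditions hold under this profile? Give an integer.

3

Low-ability (own payoff 56): to s=2.8 gives 91 − 27.7×2.8 = 13.44 → no gain ✓; to s=8.1 gives 126 − 27.7×8.1 = -98.37 → no gain ✓.
Mid-ability (own payoff 91 − 14.0×2.8 = 51.8): to s=0 gives 56 → profitable ✗; to s=8.1 gives 126 − 14.0×8.1 = 12.6 → no gain ✓.
High-ability (own payoff 126 − 9.1×8.1 = 52.29): to s=0 gives 56 → profitable ✗; to s=2.8 gives 91 − 9.1×2.8 = 65.52 → profitable ✗.
3 of the 6 constraints hold; not an equilibrium.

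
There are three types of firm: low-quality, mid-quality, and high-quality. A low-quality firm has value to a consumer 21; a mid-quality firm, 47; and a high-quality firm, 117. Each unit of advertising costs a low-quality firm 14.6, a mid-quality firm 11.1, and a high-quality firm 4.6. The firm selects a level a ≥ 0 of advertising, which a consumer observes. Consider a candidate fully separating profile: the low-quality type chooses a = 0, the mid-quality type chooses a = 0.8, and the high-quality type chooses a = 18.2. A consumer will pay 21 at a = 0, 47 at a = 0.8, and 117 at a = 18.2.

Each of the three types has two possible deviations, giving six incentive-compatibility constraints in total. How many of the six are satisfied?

4

Low-quality (own payoff 21): to a=0.8 gives 47 − 14.6×0.8 = 35.32 → profitable ✗; to a=18.2 gives 117 − 14.6×18.2 = -148.72 → no gain ✓.
Mid-quality (own payoff 47 − 11.1×0.8 = 38.12): to a=0 gives 21 → no gain ✓; to a=18.2 gives 117 − 11.1×18.2 = -85.02 → no gain ✓.
High-quality (own payoff 117 − 4.6×18.2 = 33.28): to a=0 gives 21 → no gain ✓; to a=0.8 gives 47 − 4.6×0.8 = 43.32 → profitable ✗.
4 of the 6 constraints hold; not an equilibrium.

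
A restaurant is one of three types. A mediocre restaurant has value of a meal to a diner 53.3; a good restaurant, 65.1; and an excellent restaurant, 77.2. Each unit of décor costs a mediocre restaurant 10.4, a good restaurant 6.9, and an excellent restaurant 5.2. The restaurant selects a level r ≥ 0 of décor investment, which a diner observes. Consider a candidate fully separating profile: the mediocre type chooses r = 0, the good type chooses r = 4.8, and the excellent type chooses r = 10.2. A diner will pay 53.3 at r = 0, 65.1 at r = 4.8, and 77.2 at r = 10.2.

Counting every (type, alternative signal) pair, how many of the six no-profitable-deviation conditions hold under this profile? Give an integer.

3

Mediocre (own payoff 53.3): to r=4.8 gives 65.1 − 10.4×4.8 = 15.18 → no gain ✓; to r=10.2 gives 77.2 − 10.4×10.2 = -28.88 → no gain ✓.
Good (own payoff 65.1 − 6.9×4.8 = 31.98): to r=0 gives 53.3 → profitable ✗; to r=10.2 gives 77.2 − 6.9×10.2 = 6.82 → no gain ✓.
Excellent (own payoff 77.2 − 5.2×10.2 = 24.16): to r=0 gives 53.3 → profitable ✗; to r=4.8 gives 65.1 − 5.2×4.8 = 40.14 → profitable ✗.
3 of the 6 constraints hold; not an equilibrium.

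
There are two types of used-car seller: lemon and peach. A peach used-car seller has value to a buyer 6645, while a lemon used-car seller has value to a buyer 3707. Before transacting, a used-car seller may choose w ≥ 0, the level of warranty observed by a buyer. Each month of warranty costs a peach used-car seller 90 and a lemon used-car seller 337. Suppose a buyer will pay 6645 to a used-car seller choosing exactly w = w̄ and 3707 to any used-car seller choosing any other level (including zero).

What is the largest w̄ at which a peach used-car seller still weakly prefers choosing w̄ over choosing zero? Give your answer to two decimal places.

Choosing w̄ yields the peach type 6645 − 90·w̄; choosing zero yields 3707.
The peach type is indifferent at 6645 − 90·w̄ = 3707, i.e. w̄ = (6645 − 3707) / 90 ≈ 32.64.
For any w̄ above 32.64 the peach type would rather pool at zero, so separation collapses.

32.64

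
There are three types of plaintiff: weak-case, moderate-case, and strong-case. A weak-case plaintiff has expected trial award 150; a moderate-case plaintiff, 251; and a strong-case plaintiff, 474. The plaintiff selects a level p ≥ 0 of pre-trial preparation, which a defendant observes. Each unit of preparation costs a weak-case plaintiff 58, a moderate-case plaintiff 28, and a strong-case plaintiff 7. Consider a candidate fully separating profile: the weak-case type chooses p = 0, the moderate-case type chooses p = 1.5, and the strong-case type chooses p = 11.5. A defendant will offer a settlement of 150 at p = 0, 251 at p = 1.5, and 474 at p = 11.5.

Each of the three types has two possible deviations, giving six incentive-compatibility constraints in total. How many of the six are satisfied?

Weak-case (own payoff 150): to p=1.5 gives 251 − 58×1.5 = 164 → profitable ✗; to p=11.5 gives 474 − 58×11.5 = -193 → no gain ✓.
Strong-case (own payoff 474 − 7×11.5 = 393.5): to p=0 gives 150 → no gain ✓; to p=1.5 gives 251 − 7×1.5 = 240.5 → no gain ✓.
Moderate-case (own payoff 251 − 28×1.5 = 209): to p=0 gives 150 → no gain ✓; to p=11.5 gives 474 − 28×11.5 = 152 → no gain ✓.
5 of the 6 constraints hold; not an equilibrium.

5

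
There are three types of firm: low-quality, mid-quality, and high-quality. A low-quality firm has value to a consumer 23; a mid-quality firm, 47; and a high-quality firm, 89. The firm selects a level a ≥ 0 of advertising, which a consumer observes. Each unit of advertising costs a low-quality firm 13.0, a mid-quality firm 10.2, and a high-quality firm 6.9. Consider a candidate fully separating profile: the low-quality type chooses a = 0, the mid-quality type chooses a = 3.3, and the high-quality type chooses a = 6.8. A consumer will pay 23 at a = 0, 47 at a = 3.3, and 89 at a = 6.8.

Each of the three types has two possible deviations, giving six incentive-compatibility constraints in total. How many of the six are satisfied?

4

High-quality (own payoff 89 − 6.9×6.8 = 42.08): to a=0 gives 23 → no gain ✓; to a=3.3 gives 47 − 6.9×3.3 = 24.23 → no gain ✓.
Low-quality (own payoff 23): to a=3.3 gives 47 − 13.0×3.3 = 4.1 → no gain ✓; to a=6.8 gives 89 − 13.0×6.8 = 0.6 → no gain ✓.
Mid-quality (own payoff 47 − 10.2×3.3 = 13.34): to a=0 gives 23 → profitable ✗; to a=6.8 gives 89 − 10.2×6.8 = 19.64 → profitable ✗.
4 of the 6 constraints hold; not an equilibrium.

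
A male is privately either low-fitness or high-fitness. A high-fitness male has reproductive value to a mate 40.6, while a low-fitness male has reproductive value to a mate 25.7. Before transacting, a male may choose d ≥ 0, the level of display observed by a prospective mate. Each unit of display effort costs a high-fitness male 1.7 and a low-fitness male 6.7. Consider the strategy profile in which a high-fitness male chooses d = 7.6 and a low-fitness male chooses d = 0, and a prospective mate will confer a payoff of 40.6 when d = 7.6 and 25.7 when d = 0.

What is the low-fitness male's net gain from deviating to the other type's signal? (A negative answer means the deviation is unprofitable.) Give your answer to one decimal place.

-36.0

Playing d = 0 the low-fitness male receives 25.7.
Deviating to d = 7.6 brings payment 40.6 at cost 6.7 × 7.6 = 50.92, netting -10.32.
Gain from deviating: -10.32 − 25.7 = -36.02, i.e. -36.0 to one decimal place.
The gain is negative, so the low-fitness type's incentive-compatibility constraint is satisfied.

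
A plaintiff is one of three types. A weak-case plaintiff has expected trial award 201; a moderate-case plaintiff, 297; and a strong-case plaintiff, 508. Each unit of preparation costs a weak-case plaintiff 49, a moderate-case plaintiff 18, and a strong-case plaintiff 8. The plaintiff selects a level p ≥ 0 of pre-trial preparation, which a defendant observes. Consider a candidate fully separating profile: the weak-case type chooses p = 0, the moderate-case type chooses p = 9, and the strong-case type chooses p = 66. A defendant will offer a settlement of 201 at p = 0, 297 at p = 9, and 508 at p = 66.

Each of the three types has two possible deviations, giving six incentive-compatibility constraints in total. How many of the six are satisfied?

Strong-case (own payoff 508 − 8×66 = -20): to p=0 gives 201 → profitable ✗; to p=9 gives 297 − 8×9 = 225 → profitable ✗.
Moderate-case (own payoff 297 − 18×9 = 135): to p=0 gives 201 → profitable ✗; to p=66 gives 508 − 18×66 = -680 → no gain ✓.
Weak-case (own payoff 201): to p=9 gives 297 − 49×9 = -144 → no gain ✓; to p=66 gives 508 − 49×66 = -2726 → no gain ✓.
3 of the 6 constraints hold; not an equilibrium.

3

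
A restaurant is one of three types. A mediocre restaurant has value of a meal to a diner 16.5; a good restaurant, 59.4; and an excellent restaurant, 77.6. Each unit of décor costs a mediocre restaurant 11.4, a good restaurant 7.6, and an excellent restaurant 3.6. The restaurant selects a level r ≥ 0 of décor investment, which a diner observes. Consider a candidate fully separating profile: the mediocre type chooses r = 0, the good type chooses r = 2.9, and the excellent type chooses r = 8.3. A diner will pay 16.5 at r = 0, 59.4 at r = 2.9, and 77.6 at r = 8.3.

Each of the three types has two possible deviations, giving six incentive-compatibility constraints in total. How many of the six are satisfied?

Mediocre (own payoff 16.5): to r=2.9 gives 59.4 − 11.4×2.9 = 26.34 → profitable ✗; to r=8.3 gives 77.6 − 11.4×8.3 = -17.02 → no gain ✓.
Good (own payoff 59.4 − 7.6×2.9 = 37.36): to r=0 gives 16.5 → no gain ✓; to r=8.3 gives 77.6 − 7.6×8.3 = 14.52 → no gain ✓.
Excellent (own payoff 77.6 − 3.6×8.3 = 47.72): to r=0 gives 16.5 → no gain ✓; to r=2.9 gives 59.4 − 3.6×2.9 = 48.96 → profitable ✗.
4 of the 6 constraints hold; not an equilibrium.

4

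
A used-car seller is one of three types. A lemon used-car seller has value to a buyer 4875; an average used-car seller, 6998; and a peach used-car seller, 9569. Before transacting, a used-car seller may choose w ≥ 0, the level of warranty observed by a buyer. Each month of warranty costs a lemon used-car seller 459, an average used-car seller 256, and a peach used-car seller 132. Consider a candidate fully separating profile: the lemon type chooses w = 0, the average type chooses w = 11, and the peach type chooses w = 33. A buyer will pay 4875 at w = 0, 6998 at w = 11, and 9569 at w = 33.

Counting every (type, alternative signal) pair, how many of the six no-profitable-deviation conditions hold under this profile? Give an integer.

Lemon (own payoff 4875): to w=11 gives 6998 − 459×11 = 1949 → no gain ✓; to w=33 gives 9569 − 459×33 = -5578 → no gain ✓.
Peach (own payoff 9569 − 132×33 = 5213): to w=0 gives 4875 → no gain ✓; to w=11 gives 6998 − 132×11 = 5546 → profitable ✗.
Average (own payoff 6998 − 256×11 = 4182): to w=0 gives 4875 → profitable ✗; to w=33 gives 9569 − 256×33 = 1121 → no gain ✓.
4 of the 6 constraints hold; not an equilibrium.

4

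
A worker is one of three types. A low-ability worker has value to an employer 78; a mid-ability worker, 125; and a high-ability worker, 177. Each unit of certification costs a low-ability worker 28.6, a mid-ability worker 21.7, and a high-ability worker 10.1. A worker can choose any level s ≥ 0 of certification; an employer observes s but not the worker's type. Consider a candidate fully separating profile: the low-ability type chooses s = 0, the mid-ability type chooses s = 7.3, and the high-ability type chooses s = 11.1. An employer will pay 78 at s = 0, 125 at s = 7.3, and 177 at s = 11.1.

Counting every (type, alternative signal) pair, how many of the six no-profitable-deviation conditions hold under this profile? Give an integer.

4

High-ability (own payoff 177 − 10.1×11.1 = 64.89): to s=0 gives 78 → profitable ✗; to s=7.3 gives 125 − 10.1×7.3 = 51.27 → no gain ✓.
Low-ability (own payoff 78): to s=7.3 gives 125 − 28.6×7.3 = -83.78 → no gain ✓; to s=11.1 gives 177 − 28.6×11.1 = -140.46 → no gain ✓.
Mid-ability (own payoff 125 − 21.7×7.3 = -33.41): to s=0 gives 78 → profitable ✗; to s=11.1 gives 177 − 21.7×11.1 = -63.87 → no gain ✓.
4 of the 6 constraints hold; not an equilibrium.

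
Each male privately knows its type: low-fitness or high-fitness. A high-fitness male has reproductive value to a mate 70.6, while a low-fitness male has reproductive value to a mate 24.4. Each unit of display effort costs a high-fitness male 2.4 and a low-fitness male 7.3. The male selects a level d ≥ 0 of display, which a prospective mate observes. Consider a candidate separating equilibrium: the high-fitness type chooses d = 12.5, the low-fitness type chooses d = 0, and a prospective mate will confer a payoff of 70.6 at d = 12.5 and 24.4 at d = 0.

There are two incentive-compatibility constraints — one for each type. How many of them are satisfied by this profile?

High-fitness type: signal → 70.6 − 2.4 × 12.5 = 40.6; deviate to 0 → 24.4. IC holds (40.6 ≥ 24.4).
Low-fitness type: stay at 0 → 24.4; mimic → 70.6 − 7.3 × 12.5 = -20.65. IC holds (24.4 ≥ -20.65).
2 of 2 constraints hold, so this is a separating equilibrium.

2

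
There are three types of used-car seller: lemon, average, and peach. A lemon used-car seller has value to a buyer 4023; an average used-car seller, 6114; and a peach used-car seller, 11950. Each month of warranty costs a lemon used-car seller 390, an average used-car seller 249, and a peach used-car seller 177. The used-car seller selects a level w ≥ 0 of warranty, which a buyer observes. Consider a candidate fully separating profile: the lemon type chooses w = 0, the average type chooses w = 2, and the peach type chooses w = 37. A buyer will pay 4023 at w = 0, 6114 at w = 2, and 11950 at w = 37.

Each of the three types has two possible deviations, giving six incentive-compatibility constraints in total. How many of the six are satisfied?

4

Lemon (own payoff 4023): to w=2 gives 6114 − 390×2 = 5334 → profitable ✗; to w=37 gives 11950 − 390×37 = -2480 → no gain ✓.
Peach (own payoff 11950 − 177×37 = 5401): to w=0 gives 4023 → no gain ✓; to w=2 gives 6114 − 177×2 = 5760 → profitable ✗.
Average (own payoff 6114 − 249×2 = 5616): to w=0 gives 4023 → no gain ✓; to w=37 gives 11950 − 249×37 = 2737 → no gain ✓.
4 of the 6 constraints hold; not an equilibrium.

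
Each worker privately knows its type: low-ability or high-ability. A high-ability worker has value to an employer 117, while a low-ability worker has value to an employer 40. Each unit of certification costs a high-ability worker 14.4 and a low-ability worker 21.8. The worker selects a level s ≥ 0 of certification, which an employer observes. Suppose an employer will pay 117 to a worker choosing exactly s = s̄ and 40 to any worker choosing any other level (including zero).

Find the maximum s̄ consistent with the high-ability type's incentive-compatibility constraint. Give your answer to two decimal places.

5.35

Choosing s̄ yields the high-ability type 117 − 14.4·s̄; choosing zero yields 40.
The high-ability type is indifferent at 117 − 14.4·s̄ = 40, i.e. s̄ = (117 − 40) / 14.4 ≈ 5.35.
For any s̄ above 5.35 the high-ability type would rather pool at zero, so separation collapses.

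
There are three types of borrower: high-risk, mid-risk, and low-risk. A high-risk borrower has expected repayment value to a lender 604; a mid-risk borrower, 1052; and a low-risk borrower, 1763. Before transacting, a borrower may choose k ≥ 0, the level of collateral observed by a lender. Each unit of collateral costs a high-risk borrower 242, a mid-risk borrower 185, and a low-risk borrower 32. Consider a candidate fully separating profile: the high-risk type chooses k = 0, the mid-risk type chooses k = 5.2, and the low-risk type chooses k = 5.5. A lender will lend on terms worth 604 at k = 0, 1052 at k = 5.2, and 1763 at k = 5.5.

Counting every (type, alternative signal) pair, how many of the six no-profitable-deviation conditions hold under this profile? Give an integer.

Low-risk (own payoff 1763 − 32×5.5 = 1587): to k=0 gives 604 → no gain ✓; to k=5.2 gives 1052 − 32×5.2 = 885.6 → no gain ✓.
High-risk (own payoff 604): to k=5.2 gives 1052 − 242×5.2 = -206.4 → no gain ✓; to k=5.5 gives 1763 − 242×5.5 = 432 → no gain ✓.
Mid-risk (own payoff 1052 − 185×5.2 = 90): to k=0 gives 604 → profitable ✗; to k=5.5 gives 1763 − 185×5.5 = 745.5 → profitable ✗.
4 of the 6 constraints hold; not an equilibrium.

4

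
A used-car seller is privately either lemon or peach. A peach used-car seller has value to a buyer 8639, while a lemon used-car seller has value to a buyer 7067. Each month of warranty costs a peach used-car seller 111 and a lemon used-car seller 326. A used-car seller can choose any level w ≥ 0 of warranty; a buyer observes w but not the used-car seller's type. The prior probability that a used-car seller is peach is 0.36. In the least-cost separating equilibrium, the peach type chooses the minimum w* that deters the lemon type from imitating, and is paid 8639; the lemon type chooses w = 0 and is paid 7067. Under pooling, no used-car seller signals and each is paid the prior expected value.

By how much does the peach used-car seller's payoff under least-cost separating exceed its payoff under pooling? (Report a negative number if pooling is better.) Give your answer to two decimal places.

Least-cost separating signal: w* solves 7067 = 8639 − 326·w*, so w* = (8639 − 7067)/326 ≈ 4.8221.
Peach type's separating payoff: 8639 − 111 × w* = 8639 − 111 × (8639 − 7067)/326 = 8639 − 174492/326 ≈ 8103.7485.
Pooling payoff: 0.36 × 8639 + 0.64 × 7067 = 7632.92.
Difference: 8103.7485 − 7632.92 = 470.8285, i.e. 470.83 to two decimal places.
The peach type prefers to separate.

470.83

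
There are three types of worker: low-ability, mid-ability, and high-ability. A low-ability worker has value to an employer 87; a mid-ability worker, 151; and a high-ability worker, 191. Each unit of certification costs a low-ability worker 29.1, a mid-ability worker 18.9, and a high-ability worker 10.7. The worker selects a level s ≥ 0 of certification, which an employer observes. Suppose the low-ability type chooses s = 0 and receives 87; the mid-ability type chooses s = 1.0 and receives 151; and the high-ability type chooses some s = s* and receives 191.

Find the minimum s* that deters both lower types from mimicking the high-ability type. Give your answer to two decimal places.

Low-ability type (on-path payoff 87) won't mimic when 87 ≥ 191 − 29.1·s*, i.e. s* ≥ 3.57.
Mid-ability type (on-path payoff 151 − 18.9×1.0 = 132.1) won't mimic when 132.1 ≥ 191 − 18.9·s*, i.e. s* ≥ 3.12.
Both must hold, so s* = max(3.57, 3.12) = 3.57. The low-ability type's constraint binds.

3.57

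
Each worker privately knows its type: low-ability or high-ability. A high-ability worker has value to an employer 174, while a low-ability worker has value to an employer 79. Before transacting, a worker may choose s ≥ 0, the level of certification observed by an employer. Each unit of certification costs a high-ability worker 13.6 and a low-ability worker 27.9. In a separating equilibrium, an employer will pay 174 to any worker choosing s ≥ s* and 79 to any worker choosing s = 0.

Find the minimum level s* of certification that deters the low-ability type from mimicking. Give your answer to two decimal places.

A low-ability worker choosing s = 0 receives 79.
Imitating at s* instead would pay 174 at cost 27.9·s*, netting 174 − 27.9·s*.
Indifference: 79 = 174 − 27.9·s*, so s* = (174 − 79) / 27.9 ≈ 3.41.
At s* the low-ability type's incentive constraint just binds; the high-ability type strictly prefers s* since its per-unit cost is lower.

3.41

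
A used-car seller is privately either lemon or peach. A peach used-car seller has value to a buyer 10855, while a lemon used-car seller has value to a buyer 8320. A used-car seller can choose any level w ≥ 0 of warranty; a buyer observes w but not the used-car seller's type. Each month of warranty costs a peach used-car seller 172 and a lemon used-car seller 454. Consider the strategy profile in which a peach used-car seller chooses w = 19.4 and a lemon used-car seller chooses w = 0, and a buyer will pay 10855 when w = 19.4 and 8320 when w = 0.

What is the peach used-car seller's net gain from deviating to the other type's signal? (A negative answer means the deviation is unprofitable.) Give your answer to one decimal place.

801.8

Playing w = 19.4 the peach used-car seller receives 10855 − 172 × 19.4 = 7518.2.
Deviating to w = 0 yields 8320 instead.
Gain from deviating: 8320 − 7518.2 = 801.8.
The gain is positive, so the peach type's incentive-compatibility constraint is violated — this profile is not a separating equilibrium.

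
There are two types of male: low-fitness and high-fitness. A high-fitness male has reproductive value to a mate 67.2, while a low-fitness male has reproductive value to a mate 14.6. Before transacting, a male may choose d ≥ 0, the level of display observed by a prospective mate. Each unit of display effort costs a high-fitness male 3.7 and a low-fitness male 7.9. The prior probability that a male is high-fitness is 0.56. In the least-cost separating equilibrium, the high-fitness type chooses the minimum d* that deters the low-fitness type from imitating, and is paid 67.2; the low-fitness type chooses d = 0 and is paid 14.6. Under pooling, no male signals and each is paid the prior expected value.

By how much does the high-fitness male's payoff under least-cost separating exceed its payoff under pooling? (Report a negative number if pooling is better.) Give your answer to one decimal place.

-1.5

Least-cost separating signal: d* solves 14.6 = 67.2 − 7.9·d*, so d* = (67.2 − 14.6)/7.9 ≈ 6.6582.
High-fitness type's separating payoff: 67.2 − 3.7 × d* = 67.2 − 3.7 × (67.2 − 14.6)/7.9 = 67.2 − 194.62/7.9 ≈ 42.565.
Pooling payoff: 0.56 × 67.2 + 0.44 × 14.6 = 44.056.
Difference: 42.565 − 44.056 = -1.491, i.e. -1.5 to one decimal place.
The high-fitness type would prefer the pooling outcome.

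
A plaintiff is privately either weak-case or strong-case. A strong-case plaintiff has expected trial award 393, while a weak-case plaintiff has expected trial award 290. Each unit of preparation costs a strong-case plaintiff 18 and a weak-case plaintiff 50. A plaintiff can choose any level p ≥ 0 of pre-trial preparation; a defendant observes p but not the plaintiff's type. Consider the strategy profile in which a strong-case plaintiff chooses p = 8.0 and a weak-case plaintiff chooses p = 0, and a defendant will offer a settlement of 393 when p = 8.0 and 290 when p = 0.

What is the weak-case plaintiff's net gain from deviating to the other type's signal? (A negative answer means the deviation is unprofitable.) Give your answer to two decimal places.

-297.00

Playing p = 0 the weak-case plaintiff receives 290.
Deviating to p = 8.0 brings payment 393 at cost 50 × 8.0 = 400, netting -7.
Gain from deviating: -7 − 290 = -297.00.
The gain is negative, so the weak-case type's incentive-compatibility constraint is satisfied.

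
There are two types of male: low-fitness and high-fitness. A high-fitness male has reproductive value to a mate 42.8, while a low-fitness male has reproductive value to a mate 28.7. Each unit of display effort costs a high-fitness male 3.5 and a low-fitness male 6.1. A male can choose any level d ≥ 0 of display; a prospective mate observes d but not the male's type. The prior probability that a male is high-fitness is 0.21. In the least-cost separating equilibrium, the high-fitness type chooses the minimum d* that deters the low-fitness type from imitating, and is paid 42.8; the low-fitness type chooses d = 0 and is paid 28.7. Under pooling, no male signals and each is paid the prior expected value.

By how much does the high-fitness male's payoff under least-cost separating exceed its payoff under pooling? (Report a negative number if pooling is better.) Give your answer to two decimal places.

3.05

Least-cost separating signal: d* solves 28.7 = 42.8 − 6.1·d*, so d* = (42.8 − 28.7)/6.1 ≈ 2.3115.
High-fitness type's separating payoff: 42.8 − 3.5 × d* = 42.8 − 3.5 × (42.8 − 28.7)/6.1 = 42.8 − 49.35/6.1 ≈ 34.7098.
Pooling payoff: 0.21 × 42.8 + 0.79 × 28.7 = 31.661.
Difference: 34.7098 − 31.661 = 3.0488, i.e. 3.05 to two decimal places.
The high-fitness type prefers to separate.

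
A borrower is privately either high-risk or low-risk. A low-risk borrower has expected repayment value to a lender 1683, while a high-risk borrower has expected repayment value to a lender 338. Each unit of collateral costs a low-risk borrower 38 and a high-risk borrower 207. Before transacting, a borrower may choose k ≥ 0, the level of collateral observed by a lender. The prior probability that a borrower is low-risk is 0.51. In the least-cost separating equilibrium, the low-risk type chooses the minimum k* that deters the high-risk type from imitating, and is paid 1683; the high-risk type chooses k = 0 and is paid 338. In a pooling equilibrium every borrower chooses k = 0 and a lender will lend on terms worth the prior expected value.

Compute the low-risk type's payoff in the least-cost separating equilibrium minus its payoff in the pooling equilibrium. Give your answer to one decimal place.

412.1

Least-cost separating signal: k* solves 338 = 1683 − 207·k*, so k* = (1683 − 338)/207 ≈ 6.4976.
Low-risk type's separating payoff: 1683 − 38 × k* = 1683 − 38 × (1683 − 338)/207 = 1683 − 51110/207 ≈ 1436.092.
Pooling payoff: 0.51 × 1683 + 0.49 × 338 = 1023.95.
Difference: 1436.092 − 1023.95 = 412.142, i.e. 412.1 to one decimal place.
The low-risk type prefers to separate.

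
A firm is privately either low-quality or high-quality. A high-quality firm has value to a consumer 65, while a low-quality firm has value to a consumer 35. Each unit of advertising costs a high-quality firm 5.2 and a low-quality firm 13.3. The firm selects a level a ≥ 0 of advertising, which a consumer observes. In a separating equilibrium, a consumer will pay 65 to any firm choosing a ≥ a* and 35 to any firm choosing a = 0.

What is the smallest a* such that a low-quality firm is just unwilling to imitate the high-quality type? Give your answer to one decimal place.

A low-quality firm choosing a = 0 receives 35.
Imitating at a* instead would pay 65 at cost 13.3·a*, netting 65 − 13.3·a*.
Indifference: 35 = 65 − 13.3·a*, so a* = (65 − 35) / 13.3 ≈ 2.3.
This is the low-quality type's binding incentive-compatibility constraint; any a ≥ 2.3 sustains separation on that side.

2.3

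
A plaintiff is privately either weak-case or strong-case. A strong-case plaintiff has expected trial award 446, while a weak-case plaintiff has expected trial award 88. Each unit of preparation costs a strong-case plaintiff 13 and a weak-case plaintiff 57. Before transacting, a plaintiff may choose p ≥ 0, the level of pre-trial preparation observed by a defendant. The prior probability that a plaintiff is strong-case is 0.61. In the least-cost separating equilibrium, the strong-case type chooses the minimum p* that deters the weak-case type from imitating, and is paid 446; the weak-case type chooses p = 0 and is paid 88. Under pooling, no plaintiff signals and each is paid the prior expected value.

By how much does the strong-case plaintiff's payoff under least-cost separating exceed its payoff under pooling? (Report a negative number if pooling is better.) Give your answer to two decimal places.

57.97

Least-cost separating signal: p* solves 88 = 446 − 57·p*, so p* = (446 − 88)/57 ≈ 6.2807.
Strong-case type's separating payoff: 446 − 13 × p* = 446 − 13 × (446 − 88)/57 = 446 − 4654/57 ≈ 364.3509.
Pooling payoff: 0.61 × 446 + 0.39 × 88 = 306.38.
Difference: 364.3509 − 306.38 = 57.9709, i.e. 57.97 to two decimal places.
The strong-case type prefers to separate.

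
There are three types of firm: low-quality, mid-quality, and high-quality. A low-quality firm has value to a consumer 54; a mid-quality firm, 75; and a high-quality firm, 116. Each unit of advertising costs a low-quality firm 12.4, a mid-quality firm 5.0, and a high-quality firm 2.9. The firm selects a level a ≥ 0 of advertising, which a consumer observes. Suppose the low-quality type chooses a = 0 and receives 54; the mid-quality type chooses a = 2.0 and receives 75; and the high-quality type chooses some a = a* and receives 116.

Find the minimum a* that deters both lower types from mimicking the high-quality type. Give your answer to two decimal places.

Low-quality type (on-path payoff 54) won't mimic when 54 ≥ 116 − 12.4·a*, i.e. a* ≥ 5.00.
Mid-quality type (on-path payoff 75 − 5.0×2.0 = 65) won't mimic when 65 ≥ 116 − 5.0·a*, i.e. a* ≥ 10.20.
Both must hold, so a* = max(5.00, 10.20) = 10.20. The mid-quality type's constraint binds.

10.20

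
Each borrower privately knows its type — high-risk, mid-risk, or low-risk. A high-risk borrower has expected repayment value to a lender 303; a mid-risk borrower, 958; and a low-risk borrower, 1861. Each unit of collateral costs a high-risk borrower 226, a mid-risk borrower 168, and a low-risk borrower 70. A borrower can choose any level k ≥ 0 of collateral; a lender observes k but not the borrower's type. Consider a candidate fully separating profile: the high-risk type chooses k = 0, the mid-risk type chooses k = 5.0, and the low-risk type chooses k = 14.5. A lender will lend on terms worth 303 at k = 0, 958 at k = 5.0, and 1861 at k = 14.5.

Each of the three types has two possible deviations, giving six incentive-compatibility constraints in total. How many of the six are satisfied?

High-risk (own payoff 303): to k=5.0 gives 958 − 226×5.0 = -172 → no gain ✓; to k=14.5 gives 1861 − 226×14.5 = -1416 → no gain ✓.
Low-risk (own payoff 1861 − 70×14.5 = 846): to k=0 gives 303 → no gain ✓; to k=5.0 gives 958 − 70×5.0 = 608 → no gain ✓.
Mid-risk (own payoff 958 − 168×5.0 = 118): to k=0 gives 303 → profitable ✗; to k=14.5 gives 1861 − 168×14.5 = -575 → no gain ✓.
5 of the 6 constraints hold; not an equilibrium.

5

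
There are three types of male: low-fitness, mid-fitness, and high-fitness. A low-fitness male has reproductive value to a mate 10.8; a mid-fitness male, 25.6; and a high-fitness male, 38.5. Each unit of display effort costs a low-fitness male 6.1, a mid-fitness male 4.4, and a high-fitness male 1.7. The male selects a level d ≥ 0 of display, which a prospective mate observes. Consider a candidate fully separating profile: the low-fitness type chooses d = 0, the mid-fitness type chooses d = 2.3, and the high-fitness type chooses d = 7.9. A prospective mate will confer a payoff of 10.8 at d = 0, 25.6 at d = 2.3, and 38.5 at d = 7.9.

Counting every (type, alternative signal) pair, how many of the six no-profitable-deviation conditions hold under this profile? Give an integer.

5

Mid-fitness (own payoff 25.6 − 4.4×2.3 = 15.48): to d=0 gives 10.8 → no gain ✓; to d=7.9 gives 38.5 − 4.4×7.9 = 3.74 → no gain ✓.
Low-fitness (own payoff 10.8): to d=2.3 gives 25.6 − 6.1×2.3 = 11.57 → profitable ✗; to d=7.9 gives 38.5 − 6.1×7.9 = -9.69 → no gain ✓.
High-fitness (own payoff 38.5 − 1.7×7.9 = 25.07): to d=0 gives 10.8 → no gain ✓; to d=2.3 gives 25.6 − 1.7×2.3 = 21.69 → no gain ✓.
5 of the 6 constraints hold; not an equilibrium.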